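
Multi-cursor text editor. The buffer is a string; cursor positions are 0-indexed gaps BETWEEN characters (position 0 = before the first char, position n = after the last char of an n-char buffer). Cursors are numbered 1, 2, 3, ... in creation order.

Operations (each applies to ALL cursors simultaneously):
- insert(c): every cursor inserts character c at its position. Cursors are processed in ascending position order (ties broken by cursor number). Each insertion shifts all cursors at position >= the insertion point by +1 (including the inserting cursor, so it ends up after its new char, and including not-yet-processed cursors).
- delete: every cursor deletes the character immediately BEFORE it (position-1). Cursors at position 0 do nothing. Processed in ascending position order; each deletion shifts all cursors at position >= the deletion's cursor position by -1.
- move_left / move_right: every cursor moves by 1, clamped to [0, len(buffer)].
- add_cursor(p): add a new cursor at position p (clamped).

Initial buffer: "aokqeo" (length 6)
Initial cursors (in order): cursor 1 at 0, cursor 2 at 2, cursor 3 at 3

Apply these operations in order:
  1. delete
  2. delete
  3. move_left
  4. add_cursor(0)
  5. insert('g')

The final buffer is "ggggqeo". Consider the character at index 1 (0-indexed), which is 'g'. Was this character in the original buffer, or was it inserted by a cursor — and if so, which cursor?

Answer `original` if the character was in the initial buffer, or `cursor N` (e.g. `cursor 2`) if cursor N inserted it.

Answer: cursor 2

Derivation:
After op 1 (delete): buffer="aqeo" (len 4), cursors c1@0 c2@1 c3@1, authorship ....
After op 2 (delete): buffer="qeo" (len 3), cursors c1@0 c2@0 c3@0, authorship ...
After op 3 (move_left): buffer="qeo" (len 3), cursors c1@0 c2@0 c3@0, authorship ...
After op 4 (add_cursor(0)): buffer="qeo" (len 3), cursors c1@0 c2@0 c3@0 c4@0, authorship ...
After op 5 (insert('g')): buffer="ggggqeo" (len 7), cursors c1@4 c2@4 c3@4 c4@4, authorship 1234...
Authorship (.=original, N=cursor N): 1 2 3 4 . . .
Index 1: author = 2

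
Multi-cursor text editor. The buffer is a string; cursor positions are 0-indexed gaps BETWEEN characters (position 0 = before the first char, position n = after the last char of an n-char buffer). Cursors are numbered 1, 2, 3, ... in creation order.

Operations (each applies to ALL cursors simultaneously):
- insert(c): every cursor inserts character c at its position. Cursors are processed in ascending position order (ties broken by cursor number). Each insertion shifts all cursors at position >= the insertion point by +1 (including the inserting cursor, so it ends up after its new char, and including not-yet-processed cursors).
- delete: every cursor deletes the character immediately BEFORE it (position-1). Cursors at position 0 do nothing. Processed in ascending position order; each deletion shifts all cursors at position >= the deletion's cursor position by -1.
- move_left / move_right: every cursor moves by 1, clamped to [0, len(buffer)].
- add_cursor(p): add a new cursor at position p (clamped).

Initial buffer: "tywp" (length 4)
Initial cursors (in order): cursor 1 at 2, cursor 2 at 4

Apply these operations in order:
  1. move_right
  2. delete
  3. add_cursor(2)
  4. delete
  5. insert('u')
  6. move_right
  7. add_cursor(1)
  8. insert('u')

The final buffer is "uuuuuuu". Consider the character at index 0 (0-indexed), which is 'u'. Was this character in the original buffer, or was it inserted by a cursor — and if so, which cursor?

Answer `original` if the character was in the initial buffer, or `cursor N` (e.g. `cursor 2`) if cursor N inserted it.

After op 1 (move_right): buffer="tywp" (len 4), cursors c1@3 c2@4, authorship ....
After op 2 (delete): buffer="ty" (len 2), cursors c1@2 c2@2, authorship ..
After op 3 (add_cursor(2)): buffer="ty" (len 2), cursors c1@2 c2@2 c3@2, authorship ..
After op 4 (delete): buffer="" (len 0), cursors c1@0 c2@0 c3@0, authorship 
After op 5 (insert('u')): buffer="uuu" (len 3), cursors c1@3 c2@3 c3@3, authorship 123
After op 6 (move_right): buffer="uuu" (len 3), cursors c1@3 c2@3 c3@3, authorship 123
After op 7 (add_cursor(1)): buffer="uuu" (len 3), cursors c4@1 c1@3 c2@3 c3@3, authorship 123
After op 8 (insert('u')): buffer="uuuuuuu" (len 7), cursors c4@2 c1@7 c2@7 c3@7, authorship 1423123
Authorship (.=original, N=cursor N): 1 4 2 3 1 2 3
Index 0: author = 1

Answer: cursor 1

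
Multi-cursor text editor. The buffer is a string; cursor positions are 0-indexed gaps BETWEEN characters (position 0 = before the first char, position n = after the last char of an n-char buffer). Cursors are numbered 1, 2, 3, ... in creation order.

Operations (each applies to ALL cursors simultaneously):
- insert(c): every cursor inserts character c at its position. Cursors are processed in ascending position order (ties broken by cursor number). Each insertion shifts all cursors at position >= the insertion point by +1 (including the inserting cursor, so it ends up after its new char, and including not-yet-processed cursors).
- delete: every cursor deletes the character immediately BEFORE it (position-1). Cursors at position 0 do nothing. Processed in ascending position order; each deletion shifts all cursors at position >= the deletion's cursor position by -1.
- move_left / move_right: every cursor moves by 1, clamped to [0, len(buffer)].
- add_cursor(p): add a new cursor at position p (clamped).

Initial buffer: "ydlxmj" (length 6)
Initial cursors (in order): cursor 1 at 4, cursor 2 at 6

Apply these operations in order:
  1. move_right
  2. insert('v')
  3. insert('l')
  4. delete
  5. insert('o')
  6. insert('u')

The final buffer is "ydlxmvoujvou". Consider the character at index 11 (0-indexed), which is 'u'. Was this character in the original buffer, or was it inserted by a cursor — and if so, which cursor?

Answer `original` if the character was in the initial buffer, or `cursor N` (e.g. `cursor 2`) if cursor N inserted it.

After op 1 (move_right): buffer="ydlxmj" (len 6), cursors c1@5 c2@6, authorship ......
After op 2 (insert('v')): buffer="ydlxmvjv" (len 8), cursors c1@6 c2@8, authorship .....1.2
After op 3 (insert('l')): buffer="ydlxmvljvl" (len 10), cursors c1@7 c2@10, authorship .....11.22
After op 4 (delete): buffer="ydlxmvjv" (len 8), cursors c1@6 c2@8, authorship .....1.2
After op 5 (insert('o')): buffer="ydlxmvojvo" (len 10), cursors c1@7 c2@10, authorship .....11.22
After op 6 (insert('u')): buffer="ydlxmvoujvou" (len 12), cursors c1@8 c2@12, authorship .....111.222
Authorship (.=original, N=cursor N): . . . . . 1 1 1 . 2 2 2
Index 11: author = 2

Answer: cursor 2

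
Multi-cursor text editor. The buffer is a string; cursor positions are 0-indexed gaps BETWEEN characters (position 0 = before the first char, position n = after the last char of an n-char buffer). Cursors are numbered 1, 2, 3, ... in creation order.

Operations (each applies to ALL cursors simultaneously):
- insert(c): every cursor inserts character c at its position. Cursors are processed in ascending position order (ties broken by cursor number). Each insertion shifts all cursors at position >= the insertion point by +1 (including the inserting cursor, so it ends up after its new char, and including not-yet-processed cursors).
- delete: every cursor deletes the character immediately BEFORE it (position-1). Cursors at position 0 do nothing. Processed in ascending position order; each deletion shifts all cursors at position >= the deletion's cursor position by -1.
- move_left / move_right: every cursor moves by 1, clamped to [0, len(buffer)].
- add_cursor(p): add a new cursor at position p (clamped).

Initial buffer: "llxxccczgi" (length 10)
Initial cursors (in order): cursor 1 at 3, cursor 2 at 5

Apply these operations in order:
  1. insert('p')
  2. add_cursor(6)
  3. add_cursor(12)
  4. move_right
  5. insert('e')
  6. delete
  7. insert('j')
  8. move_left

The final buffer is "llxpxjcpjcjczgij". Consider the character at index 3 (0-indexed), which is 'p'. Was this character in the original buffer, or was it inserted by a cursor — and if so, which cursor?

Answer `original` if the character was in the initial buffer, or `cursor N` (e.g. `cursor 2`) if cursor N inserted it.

Answer: cursor 1

Derivation:
After op 1 (insert('p')): buffer="llxpxcpcczgi" (len 12), cursors c1@4 c2@7, authorship ...1..2.....
After op 2 (add_cursor(6)): buffer="llxpxcpcczgi" (len 12), cursors c1@4 c3@6 c2@7, authorship ...1..2.....
After op 3 (add_cursor(12)): buffer="llxpxcpcczgi" (len 12), cursors c1@4 c3@6 c2@7 c4@12, authorship ...1..2.....
After op 4 (move_right): buffer="llxpxcpcczgi" (len 12), cursors c1@5 c3@7 c2@8 c4@12, authorship ...1..2.....
After op 5 (insert('e')): buffer="llxpxecpececzgie" (len 16), cursors c1@6 c3@9 c2@11 c4@16, authorship ...1.1.23.2....4
After op 6 (delete): buffer="llxpxcpcczgi" (len 12), cursors c1@5 c3@7 c2@8 c4@12, authorship ...1..2.....
After op 7 (insert('j')): buffer="llxpxjcpjcjczgij" (len 16), cursors c1@6 c3@9 c2@11 c4@16, authorship ...1.1.23.2....4
After op 8 (move_left): buffer="llxpxjcpjcjczgij" (len 16), cursors c1@5 c3@8 c2@10 c4@15, authorship ...1.1.23.2....4
Authorship (.=original, N=cursor N): . . . 1 . 1 . 2 3 . 2 . . . . 4
Index 3: author = 1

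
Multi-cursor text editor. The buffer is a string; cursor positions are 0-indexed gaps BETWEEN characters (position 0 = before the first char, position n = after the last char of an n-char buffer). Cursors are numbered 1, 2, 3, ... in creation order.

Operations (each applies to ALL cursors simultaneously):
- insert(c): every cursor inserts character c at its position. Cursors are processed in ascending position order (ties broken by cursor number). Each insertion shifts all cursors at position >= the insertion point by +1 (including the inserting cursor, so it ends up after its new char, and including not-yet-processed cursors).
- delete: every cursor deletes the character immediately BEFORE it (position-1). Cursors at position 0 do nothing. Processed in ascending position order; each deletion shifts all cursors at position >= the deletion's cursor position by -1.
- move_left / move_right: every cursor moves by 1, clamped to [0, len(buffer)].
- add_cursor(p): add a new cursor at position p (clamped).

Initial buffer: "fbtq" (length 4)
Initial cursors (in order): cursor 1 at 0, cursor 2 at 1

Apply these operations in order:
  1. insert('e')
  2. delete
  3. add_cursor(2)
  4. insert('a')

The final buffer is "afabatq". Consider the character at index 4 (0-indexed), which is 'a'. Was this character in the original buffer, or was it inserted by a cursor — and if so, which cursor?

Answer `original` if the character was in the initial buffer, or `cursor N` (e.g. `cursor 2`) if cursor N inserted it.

Answer: cursor 3

Derivation:
After op 1 (insert('e')): buffer="efebtq" (len 6), cursors c1@1 c2@3, authorship 1.2...
After op 2 (delete): buffer="fbtq" (len 4), cursors c1@0 c2@1, authorship ....
After op 3 (add_cursor(2)): buffer="fbtq" (len 4), cursors c1@0 c2@1 c3@2, authorship ....
After op 4 (insert('a')): buffer="afabatq" (len 7), cursors c1@1 c2@3 c3@5, authorship 1.2.3..
Authorship (.=original, N=cursor N): 1 . 2 . 3 . .
Index 4: author = 3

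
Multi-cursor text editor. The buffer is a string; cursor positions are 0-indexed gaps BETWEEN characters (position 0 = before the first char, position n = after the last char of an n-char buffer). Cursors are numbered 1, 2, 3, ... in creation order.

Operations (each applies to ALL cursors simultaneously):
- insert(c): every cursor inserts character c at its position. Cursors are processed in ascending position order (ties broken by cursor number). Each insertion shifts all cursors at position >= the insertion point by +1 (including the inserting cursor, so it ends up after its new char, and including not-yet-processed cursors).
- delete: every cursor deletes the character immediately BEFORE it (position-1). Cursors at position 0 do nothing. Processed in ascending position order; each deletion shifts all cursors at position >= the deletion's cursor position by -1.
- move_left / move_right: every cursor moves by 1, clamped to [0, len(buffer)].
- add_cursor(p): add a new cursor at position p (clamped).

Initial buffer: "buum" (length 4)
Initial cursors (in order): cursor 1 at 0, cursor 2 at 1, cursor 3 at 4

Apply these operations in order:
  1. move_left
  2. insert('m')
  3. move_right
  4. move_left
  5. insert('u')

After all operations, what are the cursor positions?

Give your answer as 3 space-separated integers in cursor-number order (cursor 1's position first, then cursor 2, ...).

After op 1 (move_left): buffer="buum" (len 4), cursors c1@0 c2@0 c3@3, authorship ....
After op 2 (insert('m')): buffer="mmbuumm" (len 7), cursors c1@2 c2@2 c3@6, authorship 12...3.
After op 3 (move_right): buffer="mmbuumm" (len 7), cursors c1@3 c2@3 c3@7, authorship 12...3.
After op 4 (move_left): buffer="mmbuumm" (len 7), cursors c1@2 c2@2 c3@6, authorship 12...3.
After op 5 (insert('u')): buffer="mmuubuumum" (len 10), cursors c1@4 c2@4 c3@9, authorship 1212...33.

Answer: 4 4 9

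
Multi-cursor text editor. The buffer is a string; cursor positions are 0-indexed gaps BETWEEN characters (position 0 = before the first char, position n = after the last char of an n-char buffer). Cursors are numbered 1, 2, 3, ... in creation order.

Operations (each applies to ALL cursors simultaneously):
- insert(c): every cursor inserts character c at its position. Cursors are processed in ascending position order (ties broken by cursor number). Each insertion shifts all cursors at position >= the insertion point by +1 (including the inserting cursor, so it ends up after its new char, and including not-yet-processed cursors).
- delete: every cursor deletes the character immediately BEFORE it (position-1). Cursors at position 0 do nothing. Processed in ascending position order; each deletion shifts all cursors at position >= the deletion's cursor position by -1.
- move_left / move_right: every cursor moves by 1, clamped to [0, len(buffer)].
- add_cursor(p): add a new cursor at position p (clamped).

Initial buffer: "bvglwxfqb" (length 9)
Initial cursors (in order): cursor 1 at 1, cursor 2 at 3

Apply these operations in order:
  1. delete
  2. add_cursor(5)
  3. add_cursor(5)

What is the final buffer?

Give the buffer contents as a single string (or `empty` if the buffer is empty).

Answer: vlwxfqb

Derivation:
After op 1 (delete): buffer="vlwxfqb" (len 7), cursors c1@0 c2@1, authorship .......
After op 2 (add_cursor(5)): buffer="vlwxfqb" (len 7), cursors c1@0 c2@1 c3@5, authorship .......
After op 3 (add_cursor(5)): buffer="vlwxfqb" (len 7), cursors c1@0 c2@1 c3@5 c4@5, authorship .......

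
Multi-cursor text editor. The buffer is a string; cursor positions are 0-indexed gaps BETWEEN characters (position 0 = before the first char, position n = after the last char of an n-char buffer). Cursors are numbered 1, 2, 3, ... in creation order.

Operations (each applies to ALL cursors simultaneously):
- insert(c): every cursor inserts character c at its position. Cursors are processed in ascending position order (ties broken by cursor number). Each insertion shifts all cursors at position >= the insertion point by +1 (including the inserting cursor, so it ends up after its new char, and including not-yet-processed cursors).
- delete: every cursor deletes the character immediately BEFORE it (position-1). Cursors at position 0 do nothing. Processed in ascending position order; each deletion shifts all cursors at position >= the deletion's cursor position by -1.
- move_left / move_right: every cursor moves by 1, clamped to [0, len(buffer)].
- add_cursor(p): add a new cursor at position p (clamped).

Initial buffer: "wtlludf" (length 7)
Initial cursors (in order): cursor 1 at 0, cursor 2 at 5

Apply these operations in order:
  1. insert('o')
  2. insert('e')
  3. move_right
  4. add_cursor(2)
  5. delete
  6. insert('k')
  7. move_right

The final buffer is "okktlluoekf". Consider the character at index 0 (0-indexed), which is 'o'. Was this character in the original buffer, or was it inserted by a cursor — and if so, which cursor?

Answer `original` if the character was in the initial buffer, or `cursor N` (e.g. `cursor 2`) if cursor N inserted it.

Answer: cursor 1

Derivation:
After op 1 (insert('o')): buffer="owtlluodf" (len 9), cursors c1@1 c2@7, authorship 1.....2..
After op 2 (insert('e')): buffer="oewtlluoedf" (len 11), cursors c1@2 c2@9, authorship 11.....22..
After op 3 (move_right): buffer="oewtlluoedf" (len 11), cursors c1@3 c2@10, authorship 11.....22..
After op 4 (add_cursor(2)): buffer="oewtlluoedf" (len 11), cursors c3@2 c1@3 c2@10, authorship 11.....22..
After op 5 (delete): buffer="otlluoef" (len 8), cursors c1@1 c3@1 c2@7, authorship 1....22.
After op 6 (insert('k')): buffer="okktlluoekf" (len 11), cursors c1@3 c3@3 c2@10, authorship 113....222.
After op 7 (move_right): buffer="okktlluoekf" (len 11), cursors c1@4 c3@4 c2@11, authorship 113....222.
Authorship (.=original, N=cursor N): 1 1 3 . . . . 2 2 2 .
Index 0: author = 1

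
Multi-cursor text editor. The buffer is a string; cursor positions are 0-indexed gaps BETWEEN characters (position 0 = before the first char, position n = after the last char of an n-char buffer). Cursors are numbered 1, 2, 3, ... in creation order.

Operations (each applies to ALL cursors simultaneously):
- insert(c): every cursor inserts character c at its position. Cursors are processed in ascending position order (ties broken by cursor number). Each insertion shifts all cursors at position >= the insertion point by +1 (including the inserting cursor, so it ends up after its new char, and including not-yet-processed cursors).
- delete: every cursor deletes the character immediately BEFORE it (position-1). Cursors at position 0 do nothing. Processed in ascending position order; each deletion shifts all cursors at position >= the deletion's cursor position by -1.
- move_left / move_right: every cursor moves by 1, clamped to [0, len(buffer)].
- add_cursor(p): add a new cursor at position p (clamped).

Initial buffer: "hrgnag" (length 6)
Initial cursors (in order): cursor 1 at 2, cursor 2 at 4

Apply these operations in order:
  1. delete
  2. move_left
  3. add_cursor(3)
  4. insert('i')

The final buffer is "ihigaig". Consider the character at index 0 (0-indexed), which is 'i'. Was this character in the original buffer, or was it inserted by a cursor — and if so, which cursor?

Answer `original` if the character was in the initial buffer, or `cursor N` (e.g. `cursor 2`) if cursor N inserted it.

Answer: cursor 1

Derivation:
After op 1 (delete): buffer="hgag" (len 4), cursors c1@1 c2@2, authorship ....
After op 2 (move_left): buffer="hgag" (len 4), cursors c1@0 c2@1, authorship ....
After op 3 (add_cursor(3)): buffer="hgag" (len 4), cursors c1@0 c2@1 c3@3, authorship ....
After op 4 (insert('i')): buffer="ihigaig" (len 7), cursors c1@1 c2@3 c3@6, authorship 1.2..3.
Authorship (.=original, N=cursor N): 1 . 2 . . 3 .
Index 0: author = 1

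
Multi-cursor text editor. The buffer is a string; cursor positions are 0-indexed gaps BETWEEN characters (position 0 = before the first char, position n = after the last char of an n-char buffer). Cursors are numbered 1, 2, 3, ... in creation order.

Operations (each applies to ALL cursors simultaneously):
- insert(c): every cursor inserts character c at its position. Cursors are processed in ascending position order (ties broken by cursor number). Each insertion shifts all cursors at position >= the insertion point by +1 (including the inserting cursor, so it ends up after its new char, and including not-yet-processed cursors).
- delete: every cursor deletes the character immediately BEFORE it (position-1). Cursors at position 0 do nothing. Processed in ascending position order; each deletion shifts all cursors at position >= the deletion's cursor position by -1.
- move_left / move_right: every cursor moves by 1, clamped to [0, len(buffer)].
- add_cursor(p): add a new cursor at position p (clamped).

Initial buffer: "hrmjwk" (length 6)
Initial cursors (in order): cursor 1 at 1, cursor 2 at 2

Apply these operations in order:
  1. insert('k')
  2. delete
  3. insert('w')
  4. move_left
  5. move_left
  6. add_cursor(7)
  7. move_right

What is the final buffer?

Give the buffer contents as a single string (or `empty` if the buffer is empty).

After op 1 (insert('k')): buffer="hkrkmjwk" (len 8), cursors c1@2 c2@4, authorship .1.2....
After op 2 (delete): buffer="hrmjwk" (len 6), cursors c1@1 c2@2, authorship ......
After op 3 (insert('w')): buffer="hwrwmjwk" (len 8), cursors c1@2 c2@4, authorship .1.2....
After op 4 (move_left): buffer="hwrwmjwk" (len 8), cursors c1@1 c2@3, authorship .1.2....
After op 5 (move_left): buffer="hwrwmjwk" (len 8), cursors c1@0 c2@2, authorship .1.2....
After op 6 (add_cursor(7)): buffer="hwrwmjwk" (len 8), cursors c1@0 c2@2 c3@7, authorship .1.2....
After op 7 (move_right): buffer="hwrwmjwk" (len 8), cursors c1@1 c2@3 c3@8, authorship .1.2....

Answer: hwrwmjwk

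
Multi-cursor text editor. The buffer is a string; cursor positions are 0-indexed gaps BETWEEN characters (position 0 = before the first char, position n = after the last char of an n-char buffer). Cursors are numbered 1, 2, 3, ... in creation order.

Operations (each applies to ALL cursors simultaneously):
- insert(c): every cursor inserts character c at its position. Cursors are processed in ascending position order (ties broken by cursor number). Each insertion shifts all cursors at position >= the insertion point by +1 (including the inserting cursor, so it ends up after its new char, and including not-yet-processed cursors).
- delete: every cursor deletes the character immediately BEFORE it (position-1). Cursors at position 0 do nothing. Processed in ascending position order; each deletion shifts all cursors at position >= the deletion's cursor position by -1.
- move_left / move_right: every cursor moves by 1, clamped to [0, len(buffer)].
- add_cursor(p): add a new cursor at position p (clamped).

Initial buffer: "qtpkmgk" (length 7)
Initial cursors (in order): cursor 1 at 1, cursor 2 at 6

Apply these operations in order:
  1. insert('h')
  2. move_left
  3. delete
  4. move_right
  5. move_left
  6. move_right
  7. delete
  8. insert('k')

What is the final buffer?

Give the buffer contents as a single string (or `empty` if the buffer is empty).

After op 1 (insert('h')): buffer="qhtpkmghk" (len 9), cursors c1@2 c2@8, authorship .1.....2.
After op 2 (move_left): buffer="qhtpkmghk" (len 9), cursors c1@1 c2@7, authorship .1.....2.
After op 3 (delete): buffer="htpkmhk" (len 7), cursors c1@0 c2@5, authorship 1....2.
After op 4 (move_right): buffer="htpkmhk" (len 7), cursors c1@1 c2@6, authorship 1....2.
After op 5 (move_left): buffer="htpkmhk" (len 7), cursors c1@0 c2@5, authorship 1....2.
After op 6 (move_right): buffer="htpkmhk" (len 7), cursors c1@1 c2@6, authorship 1....2.
After op 7 (delete): buffer="tpkmk" (len 5), cursors c1@0 c2@4, authorship .....
After op 8 (insert('k')): buffer="ktpkmkk" (len 7), cursors c1@1 c2@6, authorship 1....2.

Answer: ktpkmkk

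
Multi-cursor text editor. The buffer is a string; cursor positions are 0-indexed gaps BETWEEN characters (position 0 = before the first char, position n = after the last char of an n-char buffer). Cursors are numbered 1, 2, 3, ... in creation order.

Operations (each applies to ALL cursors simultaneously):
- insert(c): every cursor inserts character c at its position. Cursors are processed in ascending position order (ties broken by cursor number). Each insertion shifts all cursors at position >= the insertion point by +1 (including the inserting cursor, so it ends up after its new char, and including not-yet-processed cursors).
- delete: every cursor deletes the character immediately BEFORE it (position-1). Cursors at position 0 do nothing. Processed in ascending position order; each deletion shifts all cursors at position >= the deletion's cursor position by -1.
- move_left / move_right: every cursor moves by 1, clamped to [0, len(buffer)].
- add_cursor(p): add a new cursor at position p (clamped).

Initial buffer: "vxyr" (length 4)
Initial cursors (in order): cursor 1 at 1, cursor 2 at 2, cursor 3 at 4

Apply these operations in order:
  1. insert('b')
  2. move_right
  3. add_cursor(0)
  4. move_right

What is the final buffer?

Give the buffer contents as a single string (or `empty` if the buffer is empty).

Answer: vbxbyrb

Derivation:
After op 1 (insert('b')): buffer="vbxbyrb" (len 7), cursors c1@2 c2@4 c3@7, authorship .1.2..3
After op 2 (move_right): buffer="vbxbyrb" (len 7), cursors c1@3 c2@5 c3@7, authorship .1.2..3
After op 3 (add_cursor(0)): buffer="vbxbyrb" (len 7), cursors c4@0 c1@3 c2@5 c3@7, authorship .1.2..3
After op 4 (move_right): buffer="vbxbyrb" (len 7), cursors c4@1 c1@4 c2@6 c3@7, authorship .1.2..3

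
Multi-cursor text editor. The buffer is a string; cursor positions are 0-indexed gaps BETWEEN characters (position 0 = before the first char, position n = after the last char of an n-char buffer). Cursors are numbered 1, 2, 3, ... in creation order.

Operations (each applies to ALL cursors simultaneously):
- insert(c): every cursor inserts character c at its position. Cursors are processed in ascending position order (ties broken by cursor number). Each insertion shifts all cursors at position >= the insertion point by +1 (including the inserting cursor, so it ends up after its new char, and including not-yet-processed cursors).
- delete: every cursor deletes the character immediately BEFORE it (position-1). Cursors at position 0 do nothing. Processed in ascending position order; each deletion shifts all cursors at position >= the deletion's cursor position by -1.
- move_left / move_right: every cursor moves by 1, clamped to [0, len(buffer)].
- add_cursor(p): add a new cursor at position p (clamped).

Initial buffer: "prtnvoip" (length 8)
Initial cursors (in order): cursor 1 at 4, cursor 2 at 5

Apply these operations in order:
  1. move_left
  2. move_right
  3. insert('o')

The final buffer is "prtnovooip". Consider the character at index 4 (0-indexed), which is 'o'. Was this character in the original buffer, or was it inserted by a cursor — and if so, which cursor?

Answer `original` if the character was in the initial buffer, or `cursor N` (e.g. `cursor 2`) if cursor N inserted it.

Answer: cursor 1

Derivation:
After op 1 (move_left): buffer="prtnvoip" (len 8), cursors c1@3 c2@4, authorship ........
After op 2 (move_right): buffer="prtnvoip" (len 8), cursors c1@4 c2@5, authorship ........
After op 3 (insert('o')): buffer="prtnovooip" (len 10), cursors c1@5 c2@7, authorship ....1.2...
Authorship (.=original, N=cursor N): . . . . 1 . 2 . . .
Index 4: author = 1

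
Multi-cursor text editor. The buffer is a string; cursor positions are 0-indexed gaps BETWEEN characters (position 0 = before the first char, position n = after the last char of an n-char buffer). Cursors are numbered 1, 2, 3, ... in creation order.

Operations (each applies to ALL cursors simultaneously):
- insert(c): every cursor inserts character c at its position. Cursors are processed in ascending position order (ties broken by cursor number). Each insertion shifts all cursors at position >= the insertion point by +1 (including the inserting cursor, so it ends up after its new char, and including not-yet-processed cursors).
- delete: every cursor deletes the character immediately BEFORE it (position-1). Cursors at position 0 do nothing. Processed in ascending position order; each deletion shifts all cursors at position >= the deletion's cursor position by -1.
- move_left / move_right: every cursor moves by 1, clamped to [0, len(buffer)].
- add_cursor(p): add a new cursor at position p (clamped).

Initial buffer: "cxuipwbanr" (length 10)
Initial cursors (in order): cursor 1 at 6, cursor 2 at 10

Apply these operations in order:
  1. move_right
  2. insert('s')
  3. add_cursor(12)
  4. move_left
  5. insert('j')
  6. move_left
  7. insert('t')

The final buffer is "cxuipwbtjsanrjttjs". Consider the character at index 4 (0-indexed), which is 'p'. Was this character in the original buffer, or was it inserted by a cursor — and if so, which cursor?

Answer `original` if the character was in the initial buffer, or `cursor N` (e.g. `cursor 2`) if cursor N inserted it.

After op 1 (move_right): buffer="cxuipwbanr" (len 10), cursors c1@7 c2@10, authorship ..........
After op 2 (insert('s')): buffer="cxuipwbsanrs" (len 12), cursors c1@8 c2@12, authorship .......1...2
After op 3 (add_cursor(12)): buffer="cxuipwbsanrs" (len 12), cursors c1@8 c2@12 c3@12, authorship .......1...2
After op 4 (move_left): buffer="cxuipwbsanrs" (len 12), cursors c1@7 c2@11 c3@11, authorship .......1...2
After op 5 (insert('j')): buffer="cxuipwbjsanrjjs" (len 15), cursors c1@8 c2@14 c3@14, authorship .......11...232
After op 6 (move_left): buffer="cxuipwbjsanrjjs" (len 15), cursors c1@7 c2@13 c3@13, authorship .......11...232
After op 7 (insert('t')): buffer="cxuipwbtjsanrjttjs" (len 18), cursors c1@8 c2@16 c3@16, authorship .......111...22332
Authorship (.=original, N=cursor N): . . . . . . . 1 1 1 . . . 2 2 3 3 2
Index 4: author = original

Answer: original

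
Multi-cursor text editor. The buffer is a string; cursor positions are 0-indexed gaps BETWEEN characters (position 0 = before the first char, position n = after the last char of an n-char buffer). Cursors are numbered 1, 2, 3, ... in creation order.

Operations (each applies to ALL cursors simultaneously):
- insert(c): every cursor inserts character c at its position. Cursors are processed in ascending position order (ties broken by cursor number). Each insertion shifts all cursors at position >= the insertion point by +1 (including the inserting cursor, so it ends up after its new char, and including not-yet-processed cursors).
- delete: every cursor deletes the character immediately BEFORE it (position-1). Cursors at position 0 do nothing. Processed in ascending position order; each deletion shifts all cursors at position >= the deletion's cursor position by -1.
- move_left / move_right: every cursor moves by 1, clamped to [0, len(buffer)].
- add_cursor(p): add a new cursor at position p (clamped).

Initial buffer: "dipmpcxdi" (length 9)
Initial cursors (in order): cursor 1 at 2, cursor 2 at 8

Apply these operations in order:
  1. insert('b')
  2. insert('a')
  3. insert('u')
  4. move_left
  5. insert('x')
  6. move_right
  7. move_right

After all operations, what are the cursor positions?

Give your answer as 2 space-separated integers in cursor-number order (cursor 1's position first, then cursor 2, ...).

Answer: 7 17

Derivation:
After op 1 (insert('b')): buffer="dibpmpcxdbi" (len 11), cursors c1@3 c2@10, authorship ..1......2.
After op 2 (insert('a')): buffer="dibapmpcxdbai" (len 13), cursors c1@4 c2@12, authorship ..11......22.
After op 3 (insert('u')): buffer="dibaupmpcxdbaui" (len 15), cursors c1@5 c2@14, authorship ..111......222.
After op 4 (move_left): buffer="dibaupmpcxdbaui" (len 15), cursors c1@4 c2@13, authorship ..111......222.
After op 5 (insert('x')): buffer="dibaxupmpcxdbaxui" (len 17), cursors c1@5 c2@15, authorship ..1111......2222.
After op 6 (move_right): buffer="dibaxupmpcxdbaxui" (len 17), cursors c1@6 c2@16, authorship ..1111......2222.
After op 7 (move_right): buffer="dibaxupmpcxdbaxui" (len 17), cursors c1@7 c2@17, authorship ..1111......2222.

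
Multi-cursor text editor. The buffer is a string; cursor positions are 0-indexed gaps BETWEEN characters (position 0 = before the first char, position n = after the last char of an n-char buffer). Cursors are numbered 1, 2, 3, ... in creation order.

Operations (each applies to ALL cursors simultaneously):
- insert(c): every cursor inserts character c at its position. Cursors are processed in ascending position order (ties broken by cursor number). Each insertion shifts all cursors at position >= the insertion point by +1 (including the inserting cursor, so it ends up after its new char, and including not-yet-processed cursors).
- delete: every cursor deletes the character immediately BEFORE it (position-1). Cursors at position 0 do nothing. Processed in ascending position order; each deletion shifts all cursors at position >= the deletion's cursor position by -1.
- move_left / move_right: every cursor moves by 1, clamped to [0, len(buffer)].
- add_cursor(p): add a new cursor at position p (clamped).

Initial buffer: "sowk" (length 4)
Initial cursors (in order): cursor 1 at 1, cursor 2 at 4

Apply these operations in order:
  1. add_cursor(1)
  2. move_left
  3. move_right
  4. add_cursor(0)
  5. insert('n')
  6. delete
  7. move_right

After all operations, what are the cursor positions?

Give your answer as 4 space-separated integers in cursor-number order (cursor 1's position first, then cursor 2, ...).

Answer: 2 4 2 1

Derivation:
After op 1 (add_cursor(1)): buffer="sowk" (len 4), cursors c1@1 c3@1 c2@4, authorship ....
After op 2 (move_left): buffer="sowk" (len 4), cursors c1@0 c3@0 c2@3, authorship ....
After op 3 (move_right): buffer="sowk" (len 4), cursors c1@1 c3@1 c2@4, authorship ....
After op 4 (add_cursor(0)): buffer="sowk" (len 4), cursors c4@0 c1@1 c3@1 c2@4, authorship ....
After op 5 (insert('n')): buffer="nsnnowkn" (len 8), cursors c4@1 c1@4 c3@4 c2@8, authorship 4.13...2
After op 6 (delete): buffer="sowk" (len 4), cursors c4@0 c1@1 c3@1 c2@4, authorship ....
After op 7 (move_right): buffer="sowk" (len 4), cursors c4@1 c1@2 c3@2 c2@4, authorship ....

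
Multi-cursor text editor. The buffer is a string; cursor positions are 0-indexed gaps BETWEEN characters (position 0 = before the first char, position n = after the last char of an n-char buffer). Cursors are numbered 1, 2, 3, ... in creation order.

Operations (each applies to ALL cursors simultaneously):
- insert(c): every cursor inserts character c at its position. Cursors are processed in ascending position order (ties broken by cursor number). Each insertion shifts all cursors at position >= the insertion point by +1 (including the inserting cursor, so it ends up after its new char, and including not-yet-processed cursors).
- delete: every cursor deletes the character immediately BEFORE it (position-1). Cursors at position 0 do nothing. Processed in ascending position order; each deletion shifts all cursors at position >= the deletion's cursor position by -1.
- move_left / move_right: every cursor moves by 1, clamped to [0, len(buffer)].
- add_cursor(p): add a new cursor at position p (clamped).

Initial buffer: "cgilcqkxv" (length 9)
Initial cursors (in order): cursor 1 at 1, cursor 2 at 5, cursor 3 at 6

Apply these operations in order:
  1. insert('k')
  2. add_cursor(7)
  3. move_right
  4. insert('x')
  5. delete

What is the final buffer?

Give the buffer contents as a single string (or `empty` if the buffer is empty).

After op 1 (insert('k')): buffer="ckgilckqkkxv" (len 12), cursors c1@2 c2@7 c3@9, authorship .1....2.3...
After op 2 (add_cursor(7)): buffer="ckgilckqkkxv" (len 12), cursors c1@2 c2@7 c4@7 c3@9, authorship .1....2.3...
After op 3 (move_right): buffer="ckgilckqkkxv" (len 12), cursors c1@3 c2@8 c4@8 c3@10, authorship .1....2.3...
After op 4 (insert('x')): buffer="ckgxilckqxxkkxxv" (len 16), cursors c1@4 c2@11 c4@11 c3@14, authorship .1.1...2.243.3..
After op 5 (delete): buffer="ckgilckqkkxv" (len 12), cursors c1@3 c2@8 c4@8 c3@10, authorship .1....2.3...

Answer: ckgilckqkkxv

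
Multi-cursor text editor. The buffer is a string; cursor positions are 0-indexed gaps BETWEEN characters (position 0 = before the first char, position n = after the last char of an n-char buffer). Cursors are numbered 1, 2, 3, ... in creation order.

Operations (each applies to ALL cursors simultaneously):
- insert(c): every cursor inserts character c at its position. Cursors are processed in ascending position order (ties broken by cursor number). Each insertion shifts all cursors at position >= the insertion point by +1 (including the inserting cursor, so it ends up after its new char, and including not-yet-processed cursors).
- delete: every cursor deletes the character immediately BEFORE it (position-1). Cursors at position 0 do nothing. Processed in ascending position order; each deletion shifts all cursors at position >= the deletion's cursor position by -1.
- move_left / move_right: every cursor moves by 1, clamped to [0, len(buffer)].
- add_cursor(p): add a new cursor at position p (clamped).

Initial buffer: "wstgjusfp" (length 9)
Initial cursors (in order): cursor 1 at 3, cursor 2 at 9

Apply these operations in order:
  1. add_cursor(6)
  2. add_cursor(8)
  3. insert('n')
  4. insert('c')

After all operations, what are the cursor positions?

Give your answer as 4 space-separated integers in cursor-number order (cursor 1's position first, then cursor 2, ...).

Answer: 5 17 10 14

Derivation:
After op 1 (add_cursor(6)): buffer="wstgjusfp" (len 9), cursors c1@3 c3@6 c2@9, authorship .........
After op 2 (add_cursor(8)): buffer="wstgjusfp" (len 9), cursors c1@3 c3@6 c4@8 c2@9, authorship .........
After op 3 (insert('n')): buffer="wstngjunsfnpn" (len 13), cursors c1@4 c3@8 c4@11 c2@13, authorship ...1...3..4.2
After op 4 (insert('c')): buffer="wstncgjuncsfncpnc" (len 17), cursors c1@5 c3@10 c4@14 c2@17, authorship ...11...33..44.22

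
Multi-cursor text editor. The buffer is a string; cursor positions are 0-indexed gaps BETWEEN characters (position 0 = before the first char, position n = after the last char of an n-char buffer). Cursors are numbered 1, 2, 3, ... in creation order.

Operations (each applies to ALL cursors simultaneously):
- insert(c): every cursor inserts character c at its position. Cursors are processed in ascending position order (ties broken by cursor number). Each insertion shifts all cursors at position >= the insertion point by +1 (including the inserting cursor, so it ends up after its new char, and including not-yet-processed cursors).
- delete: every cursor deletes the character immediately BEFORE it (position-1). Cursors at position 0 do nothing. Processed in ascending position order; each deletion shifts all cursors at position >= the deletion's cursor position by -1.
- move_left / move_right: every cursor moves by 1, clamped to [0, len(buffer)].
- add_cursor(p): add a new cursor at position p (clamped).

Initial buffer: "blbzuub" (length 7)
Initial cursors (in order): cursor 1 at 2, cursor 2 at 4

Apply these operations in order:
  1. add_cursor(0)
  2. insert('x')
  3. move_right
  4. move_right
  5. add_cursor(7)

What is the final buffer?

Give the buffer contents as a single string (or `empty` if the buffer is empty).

After op 1 (add_cursor(0)): buffer="blbzuub" (len 7), cursors c3@0 c1@2 c2@4, authorship .......
After op 2 (insert('x')): buffer="xblxbzxuub" (len 10), cursors c3@1 c1@4 c2@7, authorship 3..1..2...
After op 3 (move_right): buffer="xblxbzxuub" (len 10), cursors c3@2 c1@5 c2@8, authorship 3..1..2...
After op 4 (move_right): buffer="xblxbzxuub" (len 10), cursors c3@3 c1@6 c2@9, authorship 3..1..2...
After op 5 (add_cursor(7)): buffer="xblxbzxuub" (len 10), cursors c3@3 c1@6 c4@7 c2@9, authorship 3..1..2...

Answer: xblxbzxuub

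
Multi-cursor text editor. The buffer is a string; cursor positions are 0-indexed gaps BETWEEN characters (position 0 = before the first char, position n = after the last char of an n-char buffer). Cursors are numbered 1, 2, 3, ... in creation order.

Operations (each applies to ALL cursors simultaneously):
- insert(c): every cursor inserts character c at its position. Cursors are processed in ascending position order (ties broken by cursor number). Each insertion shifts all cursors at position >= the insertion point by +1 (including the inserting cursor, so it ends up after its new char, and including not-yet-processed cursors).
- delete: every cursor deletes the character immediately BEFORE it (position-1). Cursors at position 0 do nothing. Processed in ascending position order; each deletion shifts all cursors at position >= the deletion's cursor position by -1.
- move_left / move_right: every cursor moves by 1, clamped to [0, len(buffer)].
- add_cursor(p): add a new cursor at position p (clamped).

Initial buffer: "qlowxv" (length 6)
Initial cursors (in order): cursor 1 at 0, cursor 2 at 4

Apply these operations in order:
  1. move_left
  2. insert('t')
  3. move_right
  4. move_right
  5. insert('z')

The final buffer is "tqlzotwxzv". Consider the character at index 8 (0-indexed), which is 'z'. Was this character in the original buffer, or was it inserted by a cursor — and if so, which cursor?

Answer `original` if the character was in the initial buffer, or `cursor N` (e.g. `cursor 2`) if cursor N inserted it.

After op 1 (move_left): buffer="qlowxv" (len 6), cursors c1@0 c2@3, authorship ......
After op 2 (insert('t')): buffer="tqlotwxv" (len 8), cursors c1@1 c2@5, authorship 1...2...
After op 3 (move_right): buffer="tqlotwxv" (len 8), cursors c1@2 c2@6, authorship 1...2...
After op 4 (move_right): buffer="tqlotwxv" (len 8), cursors c1@3 c2@7, authorship 1...2...
After op 5 (insert('z')): buffer="tqlzotwxzv" (len 10), cursors c1@4 c2@9, authorship 1..1.2..2.
Authorship (.=original, N=cursor N): 1 . . 1 . 2 . . 2 .
Index 8: author = 2

Answer: cursor 2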